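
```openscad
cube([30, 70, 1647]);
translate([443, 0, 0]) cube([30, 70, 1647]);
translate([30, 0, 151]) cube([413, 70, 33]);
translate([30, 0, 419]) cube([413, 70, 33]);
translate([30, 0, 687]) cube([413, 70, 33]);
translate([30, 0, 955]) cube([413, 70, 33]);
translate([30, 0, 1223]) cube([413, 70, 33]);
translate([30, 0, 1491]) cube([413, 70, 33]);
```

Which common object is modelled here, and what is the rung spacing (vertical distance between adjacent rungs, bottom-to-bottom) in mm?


A ladder. The rung spacing is 268 mm.

Two tall 30×70 posts with 6 short bars between them — a ladder. Adjacent rungs sit at z = 151 and z = 419, so the spacing is 419 − 151 = 268 mm.


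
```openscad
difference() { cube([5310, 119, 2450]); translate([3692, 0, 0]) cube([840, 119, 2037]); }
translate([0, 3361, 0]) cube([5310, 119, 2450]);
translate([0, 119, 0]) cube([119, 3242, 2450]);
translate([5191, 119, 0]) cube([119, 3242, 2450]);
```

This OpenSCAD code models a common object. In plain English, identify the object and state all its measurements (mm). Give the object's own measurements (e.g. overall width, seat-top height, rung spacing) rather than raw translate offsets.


A single room: four walls, each 2450 mm tall and 119 mm thick, enclosing an outside footprint 5310×3480 mm (x × y), no floor or roof. The front and back walls (−y and +y sides) run the full x-width; the side walls fit between their inner faces. A door opening 840 mm wide and 2037 mm tall is cut through the front wall from the floor up, its −x edge 3692 mm from the wall's −x end.


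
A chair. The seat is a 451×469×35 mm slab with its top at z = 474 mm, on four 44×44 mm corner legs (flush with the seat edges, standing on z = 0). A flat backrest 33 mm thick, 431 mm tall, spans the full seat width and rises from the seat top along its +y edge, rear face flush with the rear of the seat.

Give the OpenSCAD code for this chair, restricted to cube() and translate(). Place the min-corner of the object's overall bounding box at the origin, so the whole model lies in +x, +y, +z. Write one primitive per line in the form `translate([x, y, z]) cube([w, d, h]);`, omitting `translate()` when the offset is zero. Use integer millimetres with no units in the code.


translate([0, 0, 439]) cube([451, 469, 35]);
cube([44, 44, 439]);
translate([407, 0, 0]) cube([44, 44, 439]);
translate([0, 425, 0]) cube([44, 44, 439]);
translate([407, 425, 0]) cube([44, 44, 439]);
translate([0, 436, 474]) cube([451, 33, 431]);


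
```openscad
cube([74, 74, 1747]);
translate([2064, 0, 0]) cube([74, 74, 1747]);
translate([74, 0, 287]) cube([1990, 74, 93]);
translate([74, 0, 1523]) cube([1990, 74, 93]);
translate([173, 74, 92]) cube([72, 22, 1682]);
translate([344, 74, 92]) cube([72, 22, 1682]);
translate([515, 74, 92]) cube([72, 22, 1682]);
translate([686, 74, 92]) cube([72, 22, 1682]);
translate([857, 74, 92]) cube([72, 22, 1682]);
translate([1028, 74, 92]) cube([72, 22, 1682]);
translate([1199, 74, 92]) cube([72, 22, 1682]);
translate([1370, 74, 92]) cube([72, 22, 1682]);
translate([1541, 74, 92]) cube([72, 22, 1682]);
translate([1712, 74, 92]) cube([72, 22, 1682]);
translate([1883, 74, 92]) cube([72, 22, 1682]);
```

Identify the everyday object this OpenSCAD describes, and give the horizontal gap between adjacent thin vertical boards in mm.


A fence section. The picket gap is 99 mm.

Two posts, two rails, 11 pickets — a fence section. Span 1990 mm holds 11 pickets of 72 mm with 12 equal gaps: ⌊(1990 − 11·72) / 12⌋ = 99 mm.


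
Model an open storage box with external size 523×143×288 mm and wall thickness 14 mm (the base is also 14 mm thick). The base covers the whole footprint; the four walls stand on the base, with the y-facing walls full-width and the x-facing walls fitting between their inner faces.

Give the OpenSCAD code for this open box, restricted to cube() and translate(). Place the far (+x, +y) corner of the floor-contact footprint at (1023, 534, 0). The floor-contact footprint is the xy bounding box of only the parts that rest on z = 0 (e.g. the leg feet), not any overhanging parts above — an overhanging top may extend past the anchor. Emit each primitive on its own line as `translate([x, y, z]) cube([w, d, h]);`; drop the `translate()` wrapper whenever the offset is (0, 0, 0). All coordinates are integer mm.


translate([500, 391, 0]) cube([523, 143, 14]);
translate([500, 391, 14]) cube([523, 14, 274]);
translate([500, 520, 14]) cube([523, 14, 274]);
translate([500, 405, 14]) cube([14, 115, 274]);
translate([1009, 405, 14]) cube([14, 115, 274]);


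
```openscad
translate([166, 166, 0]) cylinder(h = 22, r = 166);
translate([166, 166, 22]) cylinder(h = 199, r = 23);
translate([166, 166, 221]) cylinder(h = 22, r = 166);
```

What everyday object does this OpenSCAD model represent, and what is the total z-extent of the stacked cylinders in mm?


A spool. The overall height is 243 mm.

Three coaxial cylinders, large–small–large — a spool. Two 22 mm flanges and a 199 mm core give 22 + 199 + 22 = 243 mm.


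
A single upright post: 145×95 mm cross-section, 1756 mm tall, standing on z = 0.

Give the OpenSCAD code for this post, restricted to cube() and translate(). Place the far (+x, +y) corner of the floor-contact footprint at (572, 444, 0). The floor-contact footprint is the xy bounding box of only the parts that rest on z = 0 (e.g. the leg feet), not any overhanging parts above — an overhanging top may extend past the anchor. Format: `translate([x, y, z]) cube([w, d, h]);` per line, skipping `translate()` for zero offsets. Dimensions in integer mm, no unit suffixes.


translate([427, 349, 0]) cube([145, 95, 1756]);


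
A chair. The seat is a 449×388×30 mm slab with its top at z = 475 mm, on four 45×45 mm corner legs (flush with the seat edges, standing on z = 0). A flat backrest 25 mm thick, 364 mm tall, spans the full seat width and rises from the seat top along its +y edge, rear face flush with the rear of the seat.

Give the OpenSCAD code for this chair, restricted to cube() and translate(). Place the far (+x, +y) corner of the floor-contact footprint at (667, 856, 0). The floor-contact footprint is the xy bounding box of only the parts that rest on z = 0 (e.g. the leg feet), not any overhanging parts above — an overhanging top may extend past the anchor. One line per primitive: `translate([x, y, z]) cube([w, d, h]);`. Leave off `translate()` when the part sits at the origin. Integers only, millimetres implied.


translate([218, 468, 445]) cube([449, 388, 30]);
translate([218, 468, 0]) cube([45, 45, 445]);
translate([622, 468, 0]) cube([45, 45, 445]);
translate([218, 811, 0]) cube([45, 45, 445]);
translate([622, 811, 0]) cube([45, 45, 445]);
translate([218, 831, 475]) cube([449, 25, 364]);


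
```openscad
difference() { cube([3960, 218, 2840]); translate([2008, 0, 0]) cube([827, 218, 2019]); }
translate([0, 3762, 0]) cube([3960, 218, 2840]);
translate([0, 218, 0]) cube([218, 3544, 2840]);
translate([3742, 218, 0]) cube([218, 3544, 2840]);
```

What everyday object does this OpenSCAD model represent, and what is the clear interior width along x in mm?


A single room. The interior width is 3524 mm.

Four walls enclosing a rectangle with a door in the front wall — a room. Outside width 3960 minus two 218 mm walls gives 3524 mm.


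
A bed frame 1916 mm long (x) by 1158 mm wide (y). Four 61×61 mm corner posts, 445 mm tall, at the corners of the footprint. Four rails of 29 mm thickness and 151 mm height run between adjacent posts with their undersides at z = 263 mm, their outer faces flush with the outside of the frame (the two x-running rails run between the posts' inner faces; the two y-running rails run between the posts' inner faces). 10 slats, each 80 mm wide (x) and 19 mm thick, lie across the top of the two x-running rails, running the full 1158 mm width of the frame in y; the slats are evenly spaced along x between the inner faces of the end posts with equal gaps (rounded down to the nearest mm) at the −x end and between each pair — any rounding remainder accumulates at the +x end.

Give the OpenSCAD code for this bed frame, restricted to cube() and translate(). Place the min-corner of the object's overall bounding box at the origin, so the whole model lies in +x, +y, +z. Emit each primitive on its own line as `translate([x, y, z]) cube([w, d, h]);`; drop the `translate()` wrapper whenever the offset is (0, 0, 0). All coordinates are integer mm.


cube([61, 61, 445]);
translate([0, 1097, 0]) cube([61, 61, 445]);
translate([1855, 0, 0]) cube([61, 61, 445]);
translate([1855, 1097, 0]) cube([61, 61, 445]);
translate([61, 0, 263]) cube([1794, 29, 151]);
translate([61, 1129, 263]) cube([1794, 29, 151]);
translate([0, 61, 263]) cube([29, 1036, 151]);
translate([1887, 61, 263]) cube([29, 1036, 151]);
translate([151, 0, 414]) cube([80, 1158, 19]);
translate([321, 0, 414]) cube([80, 1158, 19]);
translate([491, 0, 414]) cube([80, 1158, 19]);
translate([661, 0, 414]) cube([80, 1158, 19]);
translate([831, 0, 414]) cube([80, 1158, 19]);
translate([1001, 0, 414]) cube([80, 1158, 19]);
translate([1171, 0, 414]) cube([80, 1158, 19]);
translate([1341, 0, 414]) cube([80, 1158, 19]);
translate([1511, 0, 414]) cube([80, 1158, 19]);
translate([1681, 0, 414]) cube([80, 1158, 19]);


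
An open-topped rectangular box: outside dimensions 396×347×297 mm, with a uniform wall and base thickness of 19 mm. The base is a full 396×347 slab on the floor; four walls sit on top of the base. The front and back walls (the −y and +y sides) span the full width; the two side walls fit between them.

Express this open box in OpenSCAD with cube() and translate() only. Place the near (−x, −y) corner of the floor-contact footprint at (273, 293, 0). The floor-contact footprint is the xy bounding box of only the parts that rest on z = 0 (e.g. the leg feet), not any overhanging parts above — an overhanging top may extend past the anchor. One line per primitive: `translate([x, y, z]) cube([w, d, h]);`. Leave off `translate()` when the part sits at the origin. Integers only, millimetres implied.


translate([273, 293, 0]) cube([396, 347, 19]);
translate([273, 293, 19]) cube([396, 19, 278]);
translate([273, 621, 19]) cube([396, 19, 278]);
translate([273, 312, 19]) cube([19, 309, 278]);
translate([650, 312, 19]) cube([19, 309, 278]);


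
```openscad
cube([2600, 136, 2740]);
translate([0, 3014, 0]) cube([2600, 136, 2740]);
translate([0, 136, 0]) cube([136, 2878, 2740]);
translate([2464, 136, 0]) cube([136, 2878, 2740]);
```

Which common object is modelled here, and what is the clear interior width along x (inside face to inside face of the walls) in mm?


A house (or room) frame. The interior width is 2328 mm.

Four 2740 mm walls enclosing a rectangle with no floor or roof — a room or house frame. Outside width is 2600 mm and wall thickness is 136 mm, so the interior width is 2600 − 2 × 136 = 2328 mm.


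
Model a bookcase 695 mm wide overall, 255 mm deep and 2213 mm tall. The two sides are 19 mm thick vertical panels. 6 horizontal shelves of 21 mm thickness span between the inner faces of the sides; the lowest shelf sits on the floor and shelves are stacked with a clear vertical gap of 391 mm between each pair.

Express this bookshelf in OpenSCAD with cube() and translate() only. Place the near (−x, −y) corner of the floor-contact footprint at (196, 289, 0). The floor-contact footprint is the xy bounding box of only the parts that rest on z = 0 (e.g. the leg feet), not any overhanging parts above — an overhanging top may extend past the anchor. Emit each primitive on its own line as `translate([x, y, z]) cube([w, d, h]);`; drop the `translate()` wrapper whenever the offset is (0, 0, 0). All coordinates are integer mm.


translate([196, 289, 0]) cube([19, 255, 2213]);
translate([872, 289, 0]) cube([19, 255, 2213]);
translate([215, 289, 0]) cube([657, 255, 21]);
translate([215, 289, 412]) cube([657, 255, 21]);
translate([215, 289, 824]) cube([657, 255, 21]);
translate([215, 289, 1236]) cube([657, 255, 21]);
translate([215, 289, 1648]) cube([657, 255, 21]);
translate([215, 289, 2060]) cube([657, 255, 21]);


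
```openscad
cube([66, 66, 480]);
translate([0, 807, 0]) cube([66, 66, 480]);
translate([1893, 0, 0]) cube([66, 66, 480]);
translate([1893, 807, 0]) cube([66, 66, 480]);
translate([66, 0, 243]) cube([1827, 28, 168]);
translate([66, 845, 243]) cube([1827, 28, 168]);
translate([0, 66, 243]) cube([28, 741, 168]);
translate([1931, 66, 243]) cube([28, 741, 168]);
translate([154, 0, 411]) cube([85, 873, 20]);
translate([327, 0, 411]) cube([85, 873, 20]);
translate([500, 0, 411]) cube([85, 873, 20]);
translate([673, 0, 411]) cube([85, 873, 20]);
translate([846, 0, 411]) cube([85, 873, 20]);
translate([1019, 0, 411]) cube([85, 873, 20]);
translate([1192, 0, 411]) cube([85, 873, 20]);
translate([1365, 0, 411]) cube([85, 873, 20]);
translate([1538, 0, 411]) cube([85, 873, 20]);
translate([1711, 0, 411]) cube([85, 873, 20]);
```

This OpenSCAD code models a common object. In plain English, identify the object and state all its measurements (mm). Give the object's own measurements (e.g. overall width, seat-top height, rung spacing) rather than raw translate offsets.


A bed frame 1959 mm long (x) by 873 mm wide (y). Four 66×66 mm corner posts, 480 mm tall, at the corners of the footprint. Four rails of 28 mm thickness and 168 mm height run between adjacent posts with their undersides at z = 243 mm, their outer faces flush with the outside of the frame (the two x-running rails run between the posts' inner faces; the two y-running rails run between the posts' inner faces). 10 slats, each 85 mm wide (x) and 20 mm thick, lie across the top of the two x-running rails, running the full 873 mm width of the frame in y; along x they sit between the end posts with a 88 mm gap after the −x posts and between neighbouring slats, leaving 97 mm before the +x posts.


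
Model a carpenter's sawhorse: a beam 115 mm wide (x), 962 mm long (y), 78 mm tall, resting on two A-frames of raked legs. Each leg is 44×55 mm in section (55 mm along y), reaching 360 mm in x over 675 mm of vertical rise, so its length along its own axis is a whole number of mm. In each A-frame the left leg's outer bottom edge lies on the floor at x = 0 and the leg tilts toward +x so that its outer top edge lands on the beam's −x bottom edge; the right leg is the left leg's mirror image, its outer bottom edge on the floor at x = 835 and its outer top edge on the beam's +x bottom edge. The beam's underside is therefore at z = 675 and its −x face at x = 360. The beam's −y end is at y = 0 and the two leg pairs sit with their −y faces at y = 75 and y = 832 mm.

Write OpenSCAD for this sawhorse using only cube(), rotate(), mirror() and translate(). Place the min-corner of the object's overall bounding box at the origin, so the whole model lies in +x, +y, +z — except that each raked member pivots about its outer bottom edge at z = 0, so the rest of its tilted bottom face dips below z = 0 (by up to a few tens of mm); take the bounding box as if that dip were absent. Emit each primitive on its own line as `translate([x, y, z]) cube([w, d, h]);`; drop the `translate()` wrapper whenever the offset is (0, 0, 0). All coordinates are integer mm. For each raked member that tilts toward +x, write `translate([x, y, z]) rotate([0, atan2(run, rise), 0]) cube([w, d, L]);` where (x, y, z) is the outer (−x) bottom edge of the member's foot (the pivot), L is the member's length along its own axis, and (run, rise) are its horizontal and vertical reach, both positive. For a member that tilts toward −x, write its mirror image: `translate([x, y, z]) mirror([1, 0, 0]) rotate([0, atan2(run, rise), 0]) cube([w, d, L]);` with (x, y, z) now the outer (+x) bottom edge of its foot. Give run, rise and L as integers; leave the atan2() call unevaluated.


translate([360, 0, 675]) cube([115, 962, 78]);
translate([0, 75, 0]) rotate([0, atan2(360, 675), 0]) cube([44, 55, 765]);
translate([835, 75, 0]) mirror([1, 0, 0]) rotate([0, atan2(360, 675), 0]) cube([44, 55, 765]);
translate([0, 832, 0]) rotate([0, atan2(360, 675), 0]) cube([44, 55, 765]);
translate([835, 832, 0]) mirror([1, 0, 0]) rotate([0, atan2(360, 675), 0]) cube([44, 55, 765]);


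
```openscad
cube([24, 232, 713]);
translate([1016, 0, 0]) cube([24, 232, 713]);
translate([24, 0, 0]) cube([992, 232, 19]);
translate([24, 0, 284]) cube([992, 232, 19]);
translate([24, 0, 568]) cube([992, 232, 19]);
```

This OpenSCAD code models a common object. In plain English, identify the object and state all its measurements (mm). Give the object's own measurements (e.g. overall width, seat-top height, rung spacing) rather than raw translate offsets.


An open bookshelf. Two side panels, each 24 mm thick, 232 mm deep and 713 mm tall, stand 1040 mm apart (outside-to-outside). Between them sit 3 shelves, each 19 mm thick and 232 mm deep, spanning the full gap between the sides. The bottom shelf rests on the floor (its underside at z = 0) and the clear gap between one shelf's top and the next shelf's underside is 265 mm.


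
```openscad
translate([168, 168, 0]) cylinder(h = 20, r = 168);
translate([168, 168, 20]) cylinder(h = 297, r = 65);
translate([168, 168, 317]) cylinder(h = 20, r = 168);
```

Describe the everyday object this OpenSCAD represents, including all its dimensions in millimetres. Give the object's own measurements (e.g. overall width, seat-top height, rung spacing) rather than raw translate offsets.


A spool: two coaxial disc flanges of radius 168 mm and thickness 20 mm, joined by a core cylinder of radius 65 mm and height 297 mm. The lower flange rests on z = 0 and the three cylinders share a vertical axis.


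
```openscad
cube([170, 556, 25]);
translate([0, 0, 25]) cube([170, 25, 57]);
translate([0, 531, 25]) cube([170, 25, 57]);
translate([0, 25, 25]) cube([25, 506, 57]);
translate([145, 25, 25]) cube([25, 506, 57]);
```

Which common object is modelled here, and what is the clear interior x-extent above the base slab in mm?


An open box. The internal width is 120 mm.

A 170×556 base slab with four walls standing on it — an open box. The base is 170 mm wide and the walls are 25 mm thick, so the internal width is 170 − 2 × 25 = 120 mm.


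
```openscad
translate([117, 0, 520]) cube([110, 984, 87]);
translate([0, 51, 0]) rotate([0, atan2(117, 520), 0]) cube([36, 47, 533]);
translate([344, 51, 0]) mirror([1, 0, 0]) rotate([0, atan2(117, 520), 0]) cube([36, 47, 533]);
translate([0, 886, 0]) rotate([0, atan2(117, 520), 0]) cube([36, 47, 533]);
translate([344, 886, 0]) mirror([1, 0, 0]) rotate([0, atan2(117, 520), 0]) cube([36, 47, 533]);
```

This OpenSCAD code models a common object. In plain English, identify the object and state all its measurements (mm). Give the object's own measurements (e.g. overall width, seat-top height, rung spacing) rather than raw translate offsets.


A sawhorse. A 110×984×87 mm beam (x, y, z) sits on two A-frame leg pairs. Each pair is two raked legs of 36×47 mm section (47 mm along y) splaying symmetrically in x. Each leg rises 520 mm vertically over 117 mm of horizontal reach and is 533 mm long along its own axis. Every leg's outer bottom edge rests on the floor and its outer top edge meets a bottom edge of the beam — the left legs (tilting toward +x) meet the beam's −x bottom edge, the right legs (their mirror images, tilting toward −x) meet its +x bottom edge — so the leg tops tuck under the beam, the beam's underside is 520 mm above the floor, and the feet are 344 mm apart outside-to-outside with the beam centred between them. The two leg pairs are set in 51 mm from either end of the beam.


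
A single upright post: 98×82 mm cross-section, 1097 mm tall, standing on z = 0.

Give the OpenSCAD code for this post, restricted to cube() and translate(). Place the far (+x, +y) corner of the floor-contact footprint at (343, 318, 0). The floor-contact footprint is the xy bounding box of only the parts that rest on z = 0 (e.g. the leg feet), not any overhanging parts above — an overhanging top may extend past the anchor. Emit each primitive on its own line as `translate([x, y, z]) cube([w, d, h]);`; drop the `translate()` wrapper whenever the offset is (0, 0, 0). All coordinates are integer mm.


translate([245, 236, 0]) cube([98, 82, 1097]);


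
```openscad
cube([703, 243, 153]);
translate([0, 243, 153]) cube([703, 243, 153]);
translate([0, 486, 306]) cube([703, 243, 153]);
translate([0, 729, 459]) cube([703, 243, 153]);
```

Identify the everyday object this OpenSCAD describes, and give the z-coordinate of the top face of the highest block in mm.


A staircase. The total rise is 612 mm.

4 identical blocks, each offset up and back from the previous — a staircase. Each step is 153 mm tall and there are 4 of them, so the total rise is 4 × 153 = 612 mm.


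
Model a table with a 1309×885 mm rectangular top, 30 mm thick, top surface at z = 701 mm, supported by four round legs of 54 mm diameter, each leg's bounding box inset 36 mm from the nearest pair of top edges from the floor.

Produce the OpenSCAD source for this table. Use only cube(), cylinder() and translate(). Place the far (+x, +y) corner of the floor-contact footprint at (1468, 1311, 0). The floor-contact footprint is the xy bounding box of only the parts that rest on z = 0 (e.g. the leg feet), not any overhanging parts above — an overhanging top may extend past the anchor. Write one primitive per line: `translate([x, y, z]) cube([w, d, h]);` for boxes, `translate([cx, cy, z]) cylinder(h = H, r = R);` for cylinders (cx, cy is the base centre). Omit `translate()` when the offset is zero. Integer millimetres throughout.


// leg_h = 701 - 30 = 671
translate([195, 462, 671]) cube([1309, 885, 30]);
translate([258, 525, 0]) cylinder(h = 671, r = 27);
translate([1441, 525, 0]) cylinder(h = 671, r = 27);
translate([258, 1284, 0]) cylinder(h = 671, r = 27);
translate([1441, 1284, 0]) cylinder(h = 671, r = 27);


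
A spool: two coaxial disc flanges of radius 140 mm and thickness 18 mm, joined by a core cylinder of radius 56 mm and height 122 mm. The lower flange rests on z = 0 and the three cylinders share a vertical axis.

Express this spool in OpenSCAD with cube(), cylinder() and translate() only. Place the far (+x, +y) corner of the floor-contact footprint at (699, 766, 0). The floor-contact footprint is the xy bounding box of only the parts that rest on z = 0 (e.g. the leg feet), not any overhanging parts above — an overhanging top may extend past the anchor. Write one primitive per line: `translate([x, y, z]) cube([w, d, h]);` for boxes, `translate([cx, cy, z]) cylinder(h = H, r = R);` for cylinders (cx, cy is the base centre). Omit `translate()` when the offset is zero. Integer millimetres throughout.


translate([559, 626, 0]) cylinder(h = 18, r = 140);
translate([559, 626, 18]) cylinder(h = 122, r = 56);
translate([559, 626, 140]) cylinder(h = 18, r = 140);


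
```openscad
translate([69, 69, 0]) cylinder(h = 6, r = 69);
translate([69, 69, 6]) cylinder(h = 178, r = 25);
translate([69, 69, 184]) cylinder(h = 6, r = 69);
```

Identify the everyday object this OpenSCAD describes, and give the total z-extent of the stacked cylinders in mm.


A spool. The overall height is 190 mm.

Three coaxial cylinders, large–small–large — a spool. Two 6 mm flanges and a 178 mm core give 6 + 178 + 6 = 190 mm.


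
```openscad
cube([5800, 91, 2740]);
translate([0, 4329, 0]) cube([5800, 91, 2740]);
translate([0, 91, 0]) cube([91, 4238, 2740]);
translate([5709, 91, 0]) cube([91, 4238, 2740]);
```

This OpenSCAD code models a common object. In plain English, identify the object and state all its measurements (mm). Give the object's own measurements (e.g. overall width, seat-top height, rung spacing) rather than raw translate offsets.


The wall frame of a small rectangular building: four walls, each 2740 mm tall and 91 mm thick, enclosing a footprint 5800 mm (x) by 4420 mm (y) outside-to-outside, with no floor or roof. The front and back walls (the −y and +y sides) span the full width; the two side walls fit between them.


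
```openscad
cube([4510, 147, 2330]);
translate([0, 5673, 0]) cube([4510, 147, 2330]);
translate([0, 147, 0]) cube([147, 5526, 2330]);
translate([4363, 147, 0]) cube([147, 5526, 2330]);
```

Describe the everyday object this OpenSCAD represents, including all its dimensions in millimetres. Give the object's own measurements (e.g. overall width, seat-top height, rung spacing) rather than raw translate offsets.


The wall frame of a small rectangular building: four walls, each 2330 mm tall and 147 mm thick, enclosing a footprint 4510 mm (x) by 5820 mm (y) outside-to-outside, with no floor or roof. The front and back walls (the −y and +y sides) span the full width; the two side walls fit between them.


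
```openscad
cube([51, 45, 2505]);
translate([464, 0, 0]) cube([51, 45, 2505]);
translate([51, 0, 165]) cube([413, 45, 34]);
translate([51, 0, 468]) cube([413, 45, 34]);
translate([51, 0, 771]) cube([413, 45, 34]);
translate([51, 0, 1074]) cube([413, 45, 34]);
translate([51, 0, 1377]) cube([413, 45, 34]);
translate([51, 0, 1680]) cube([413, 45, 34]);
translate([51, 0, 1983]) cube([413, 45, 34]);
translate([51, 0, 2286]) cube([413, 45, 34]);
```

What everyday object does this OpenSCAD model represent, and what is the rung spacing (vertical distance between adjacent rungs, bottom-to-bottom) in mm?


A ladder. The rung spacing is 303 mm.

Two tall 51×45 posts with 8 short bars between them — a ladder. Adjacent rungs sit at z = 165 and z = 468, so the spacing is 468 − 165 = 303 mm.


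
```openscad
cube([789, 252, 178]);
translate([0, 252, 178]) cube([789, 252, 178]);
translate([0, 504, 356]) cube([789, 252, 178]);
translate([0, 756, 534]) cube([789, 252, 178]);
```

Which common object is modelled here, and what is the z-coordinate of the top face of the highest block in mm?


A staircase. The total rise is 712 mm.

4 identical blocks, each offset up and back from the previous — a staircase. Each step is 178 mm tall and there are 4 of them, so the total rise is 4 × 178 = 712 mm.


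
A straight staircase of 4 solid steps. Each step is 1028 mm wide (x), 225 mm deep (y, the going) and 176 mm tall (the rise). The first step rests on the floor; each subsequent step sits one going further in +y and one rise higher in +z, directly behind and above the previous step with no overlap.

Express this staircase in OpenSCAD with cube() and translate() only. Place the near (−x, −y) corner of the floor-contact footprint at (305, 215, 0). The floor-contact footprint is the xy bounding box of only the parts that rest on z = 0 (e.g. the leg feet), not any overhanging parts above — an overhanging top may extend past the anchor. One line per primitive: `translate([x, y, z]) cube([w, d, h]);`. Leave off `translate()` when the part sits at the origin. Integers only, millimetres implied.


translate([305, 215, 0]) cube([1028, 225, 176]);
translate([305, 440, 176]) cube([1028, 225, 176]);
translate([305, 665, 352]) cube([1028, 225, 176]);
translate([305, 890, 528]) cube([1028, 225, 176]);


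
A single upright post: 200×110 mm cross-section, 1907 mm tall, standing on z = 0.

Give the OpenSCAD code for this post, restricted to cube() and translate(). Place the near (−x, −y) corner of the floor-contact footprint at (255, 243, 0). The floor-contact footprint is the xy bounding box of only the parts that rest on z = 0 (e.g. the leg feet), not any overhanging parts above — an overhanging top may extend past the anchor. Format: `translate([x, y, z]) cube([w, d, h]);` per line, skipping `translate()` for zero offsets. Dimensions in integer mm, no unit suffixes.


translate([255, 243, 0]) cube([200, 110, 1907]);


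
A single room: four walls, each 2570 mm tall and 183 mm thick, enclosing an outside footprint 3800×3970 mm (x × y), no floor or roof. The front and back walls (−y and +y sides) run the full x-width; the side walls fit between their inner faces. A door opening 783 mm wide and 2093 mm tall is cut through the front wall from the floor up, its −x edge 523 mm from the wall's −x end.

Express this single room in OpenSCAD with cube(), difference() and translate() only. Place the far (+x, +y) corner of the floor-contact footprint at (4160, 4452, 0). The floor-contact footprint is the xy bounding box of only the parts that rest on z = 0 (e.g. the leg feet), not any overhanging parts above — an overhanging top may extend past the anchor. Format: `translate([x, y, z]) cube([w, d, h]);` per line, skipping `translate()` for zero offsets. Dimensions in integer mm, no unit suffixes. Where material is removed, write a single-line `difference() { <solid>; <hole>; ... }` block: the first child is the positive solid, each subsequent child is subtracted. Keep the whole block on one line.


difference() { translate([360, 482, 0]) cube([3800, 183, 2570]); translate([883, 482, 0]) cube([783, 183, 2093]); }
translate([360, 4269, 0]) cube([3800, 183, 2570]);
translate([360, 665, 0]) cube([183, 3604, 2570]);
translate([3977, 665, 0]) cube([183, 3604, 2570]);


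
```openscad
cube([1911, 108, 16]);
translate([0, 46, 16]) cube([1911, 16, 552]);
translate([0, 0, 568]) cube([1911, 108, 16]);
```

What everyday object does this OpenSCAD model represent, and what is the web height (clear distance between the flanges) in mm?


An I-beam. The web height is 552 mm.

Two wide flanges with a thin centred web — an I-beam. Overall 584 mm minus two 16 mm flanges gives a web of 584 − 2·16 = 552 mm.


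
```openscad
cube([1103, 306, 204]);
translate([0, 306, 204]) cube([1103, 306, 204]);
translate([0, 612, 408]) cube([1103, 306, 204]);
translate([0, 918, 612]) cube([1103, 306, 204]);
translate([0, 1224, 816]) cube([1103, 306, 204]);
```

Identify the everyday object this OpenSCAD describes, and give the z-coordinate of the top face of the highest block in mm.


A staircase. The total rise is 1020 mm.

5 identical blocks, each offset up and back from the previous — a staircase. Each step is 204 mm tall and there are 5 of them, so the total rise is 5 × 204 = 1020 mm.


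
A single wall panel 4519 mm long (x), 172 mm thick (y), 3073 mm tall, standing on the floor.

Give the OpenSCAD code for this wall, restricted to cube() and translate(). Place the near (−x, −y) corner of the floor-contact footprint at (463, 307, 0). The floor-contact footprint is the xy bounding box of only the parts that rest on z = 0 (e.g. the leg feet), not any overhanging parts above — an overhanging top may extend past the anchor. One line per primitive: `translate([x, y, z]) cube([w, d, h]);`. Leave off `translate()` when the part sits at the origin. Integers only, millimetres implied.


translate([463, 307, 0]) cube([4519, 172, 3073]);


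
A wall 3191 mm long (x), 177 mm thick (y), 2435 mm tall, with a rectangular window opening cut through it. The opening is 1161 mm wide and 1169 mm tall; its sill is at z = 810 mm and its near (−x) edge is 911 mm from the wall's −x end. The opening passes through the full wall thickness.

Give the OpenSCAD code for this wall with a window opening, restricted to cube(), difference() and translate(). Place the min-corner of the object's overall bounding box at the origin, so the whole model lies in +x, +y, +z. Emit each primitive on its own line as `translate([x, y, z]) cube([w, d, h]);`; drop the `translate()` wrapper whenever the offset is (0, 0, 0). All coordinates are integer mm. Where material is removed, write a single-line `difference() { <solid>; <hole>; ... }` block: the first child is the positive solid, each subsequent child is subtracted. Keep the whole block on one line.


difference() { cube([3191, 177, 2435]); translate([911, 0, 810]) cube([1161, 177, 1169]); }


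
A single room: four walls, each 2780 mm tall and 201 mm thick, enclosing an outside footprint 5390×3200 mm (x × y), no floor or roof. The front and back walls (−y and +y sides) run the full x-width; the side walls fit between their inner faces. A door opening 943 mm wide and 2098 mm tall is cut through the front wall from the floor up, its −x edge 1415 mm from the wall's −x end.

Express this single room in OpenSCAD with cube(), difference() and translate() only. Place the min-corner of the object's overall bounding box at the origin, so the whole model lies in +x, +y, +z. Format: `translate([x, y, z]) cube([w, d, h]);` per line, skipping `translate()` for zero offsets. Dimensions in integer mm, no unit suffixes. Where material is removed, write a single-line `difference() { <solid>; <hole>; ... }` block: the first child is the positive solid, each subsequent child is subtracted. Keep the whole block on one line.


difference() { cube([5390, 201, 2780]); translate([1415, 0, 0]) cube([943, 201, 2098]); }
translate([0, 2999, 0]) cube([5390, 201, 2780]);
translate([0, 201, 0]) cube([201, 2798, 2780]);
translate([5189, 201, 0]) cube([201, 2798, 2780]);


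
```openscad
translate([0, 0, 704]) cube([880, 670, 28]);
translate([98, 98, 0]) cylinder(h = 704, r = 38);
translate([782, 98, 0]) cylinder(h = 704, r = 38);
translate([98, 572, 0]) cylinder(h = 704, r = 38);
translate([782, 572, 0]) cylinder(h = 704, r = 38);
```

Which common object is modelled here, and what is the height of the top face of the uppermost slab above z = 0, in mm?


A table. The table height is 732 mm.

A 880×670×28 slab sits at z = 704 on four Ø76 mm round legs — a table. The top surface is at 704 + 28 = 732 mm.


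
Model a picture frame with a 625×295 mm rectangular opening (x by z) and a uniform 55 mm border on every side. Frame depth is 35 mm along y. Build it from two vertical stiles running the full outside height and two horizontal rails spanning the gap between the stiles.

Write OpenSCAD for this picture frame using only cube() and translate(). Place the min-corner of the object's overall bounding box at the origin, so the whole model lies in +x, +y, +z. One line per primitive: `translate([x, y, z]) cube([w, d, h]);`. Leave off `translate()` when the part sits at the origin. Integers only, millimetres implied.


cube([55, 35, 405]);
translate([680, 0, 0]) cube([55, 35, 405]);
translate([55, 0, 0]) cube([625, 35, 55]);
translate([55, 0, 350]) cube([625, 35, 55]);


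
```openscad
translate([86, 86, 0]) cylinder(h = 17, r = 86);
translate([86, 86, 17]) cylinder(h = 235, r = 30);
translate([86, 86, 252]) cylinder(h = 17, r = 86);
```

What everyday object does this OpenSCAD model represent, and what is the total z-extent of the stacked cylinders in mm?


A spool. The overall height is 269 mm.

Three coaxial cylinders, large–small–large — a spool. Two 17 mm flanges and a 235 mm core give 17 + 235 + 17 = 269 mm.


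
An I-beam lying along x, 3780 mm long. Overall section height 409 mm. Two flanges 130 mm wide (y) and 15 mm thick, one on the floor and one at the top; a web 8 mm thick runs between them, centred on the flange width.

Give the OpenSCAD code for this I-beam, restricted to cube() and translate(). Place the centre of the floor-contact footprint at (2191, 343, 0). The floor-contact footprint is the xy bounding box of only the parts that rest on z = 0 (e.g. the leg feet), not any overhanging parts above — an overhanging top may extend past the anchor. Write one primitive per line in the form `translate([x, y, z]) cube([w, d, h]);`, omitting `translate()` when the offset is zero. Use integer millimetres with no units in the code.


translate([301, 278, 0]) cube([3780, 130, 15]);
translate([301, 339, 15]) cube([3780, 8, 379]);
translate([301, 278, 394]) cube([3780, 130, 15]);


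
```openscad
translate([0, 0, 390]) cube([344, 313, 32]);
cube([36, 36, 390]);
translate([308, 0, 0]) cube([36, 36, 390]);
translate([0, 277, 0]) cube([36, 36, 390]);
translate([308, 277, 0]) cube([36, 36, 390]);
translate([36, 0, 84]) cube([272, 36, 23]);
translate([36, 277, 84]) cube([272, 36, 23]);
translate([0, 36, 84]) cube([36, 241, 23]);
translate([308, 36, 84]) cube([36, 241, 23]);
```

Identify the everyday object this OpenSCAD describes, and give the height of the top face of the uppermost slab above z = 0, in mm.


A stool. The seat height is 422 mm.

A 344×313×32 slab at z = 390 on four corner posts — a stool. The seat top is 390 + 32 = 422 mm.


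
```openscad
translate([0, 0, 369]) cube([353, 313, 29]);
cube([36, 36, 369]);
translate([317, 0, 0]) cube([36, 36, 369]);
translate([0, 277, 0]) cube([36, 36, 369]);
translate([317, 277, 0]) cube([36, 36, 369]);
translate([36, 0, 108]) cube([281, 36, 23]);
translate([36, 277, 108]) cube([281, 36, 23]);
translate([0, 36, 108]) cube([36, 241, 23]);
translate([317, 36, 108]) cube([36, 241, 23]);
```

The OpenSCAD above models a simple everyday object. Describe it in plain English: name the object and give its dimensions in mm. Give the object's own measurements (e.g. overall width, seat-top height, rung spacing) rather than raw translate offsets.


A simple wooden stool: a rectangular seat 353 mm (x) by 313 mm (y), 29 mm thick, top face at z = 398 mm, on four square legs, each 36×36 mm in cross-section. The legs rest on z = 0, each flush with a corner of the seat. Four stretchers, 36 mm wide and 23 mm tall, connect adjacent legs with their undersides at z = 108 mm, each running between the inner faces of the legs it joins and aligned with the legs' outer faces on the other axis.


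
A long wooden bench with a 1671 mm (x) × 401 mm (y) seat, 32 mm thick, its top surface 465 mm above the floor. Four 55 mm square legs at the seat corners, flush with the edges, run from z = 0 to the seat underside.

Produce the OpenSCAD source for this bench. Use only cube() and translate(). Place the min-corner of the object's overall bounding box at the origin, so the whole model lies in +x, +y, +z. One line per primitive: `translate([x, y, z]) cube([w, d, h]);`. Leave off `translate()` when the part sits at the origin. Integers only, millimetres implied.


translate([0, 0, 433]) cube([1671, 401, 32]);
cube([55, 55, 433]);
translate([0, 346, 0]) cube([55, 55, 433]);
translate([1616, 0, 0]) cube([55, 55, 433]);
translate([1616, 346, 0]) cube([55, 55, 433]);


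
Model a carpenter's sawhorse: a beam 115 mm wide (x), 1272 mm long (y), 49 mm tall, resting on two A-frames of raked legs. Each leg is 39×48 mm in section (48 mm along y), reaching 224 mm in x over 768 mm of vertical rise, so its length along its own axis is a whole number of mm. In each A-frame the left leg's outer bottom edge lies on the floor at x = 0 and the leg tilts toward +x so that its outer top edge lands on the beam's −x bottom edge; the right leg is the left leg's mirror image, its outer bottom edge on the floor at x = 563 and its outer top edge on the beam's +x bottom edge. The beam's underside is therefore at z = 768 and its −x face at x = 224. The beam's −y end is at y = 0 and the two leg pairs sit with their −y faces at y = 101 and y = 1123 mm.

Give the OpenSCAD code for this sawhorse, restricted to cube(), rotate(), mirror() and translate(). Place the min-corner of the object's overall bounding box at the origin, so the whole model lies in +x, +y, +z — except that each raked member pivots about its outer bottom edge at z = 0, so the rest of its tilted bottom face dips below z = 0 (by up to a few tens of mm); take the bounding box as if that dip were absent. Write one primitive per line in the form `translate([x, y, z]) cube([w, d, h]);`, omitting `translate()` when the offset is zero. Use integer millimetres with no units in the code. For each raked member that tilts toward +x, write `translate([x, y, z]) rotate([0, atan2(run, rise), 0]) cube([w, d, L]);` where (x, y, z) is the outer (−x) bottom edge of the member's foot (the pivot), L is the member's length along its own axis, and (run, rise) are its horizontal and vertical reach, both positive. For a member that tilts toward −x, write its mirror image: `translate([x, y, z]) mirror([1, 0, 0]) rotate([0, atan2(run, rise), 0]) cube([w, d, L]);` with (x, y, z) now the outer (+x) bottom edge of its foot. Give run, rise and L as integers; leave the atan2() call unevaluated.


translate([224, 0, 768]) cube([115, 1272, 49]);
translate([0, 101, 0]) rotate([0, atan2(224, 768), 0]) cube([39, 48, 800]);
translate([563, 101, 0]) mirror([1, 0, 0]) rotate([0, atan2(224, 768), 0]) cube([39, 48, 800]);
translate([0, 1123, 0]) rotate([0, atan2(224, 768), 0]) cube([39, 48, 800]);
translate([563, 1123, 0]) mirror([1, 0, 0]) rotate([0, atan2(224, 768), 0]) cube([39, 48, 800]);
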